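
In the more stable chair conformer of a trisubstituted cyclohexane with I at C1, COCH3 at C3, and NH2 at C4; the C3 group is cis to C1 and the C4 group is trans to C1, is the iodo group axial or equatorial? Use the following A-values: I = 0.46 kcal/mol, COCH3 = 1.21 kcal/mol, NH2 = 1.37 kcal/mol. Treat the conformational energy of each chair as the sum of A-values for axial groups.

equatorial

Chair I (iodo axial, acetyl axial, amino axial): E = 3.04 kcal/mol.
Chair II (iodo equatorial, acetyl equatorial, amino equatorial): E = 0.00 kcal/mol.
Chair II is the more stable (lower-energy) conformer, and in that chair the iodo group is equatorial.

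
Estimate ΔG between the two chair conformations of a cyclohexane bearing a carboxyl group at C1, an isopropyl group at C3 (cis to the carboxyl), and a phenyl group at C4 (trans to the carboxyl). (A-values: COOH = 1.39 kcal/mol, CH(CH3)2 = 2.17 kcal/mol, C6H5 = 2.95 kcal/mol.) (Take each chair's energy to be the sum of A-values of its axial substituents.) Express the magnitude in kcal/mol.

6.51 kcal/mol

Chair I (carboxyl axial, isopropyl axial, phenyl axial): E = 6.51 kcal/mol.
Chair II (carboxyl equatorial, isopropyl equatorial, phenyl equatorial): E = 0.00 kcal/mol.
ΔE = 6.51 − 0.00 = 6.51 kcal/mol; chair II is more stable.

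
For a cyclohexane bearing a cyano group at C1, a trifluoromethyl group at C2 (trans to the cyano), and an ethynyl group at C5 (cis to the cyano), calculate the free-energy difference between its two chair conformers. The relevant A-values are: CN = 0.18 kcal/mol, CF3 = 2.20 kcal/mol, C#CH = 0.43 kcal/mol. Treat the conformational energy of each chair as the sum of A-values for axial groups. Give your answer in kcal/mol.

Chair I (cyano axial, trifluoromethyl axial, ethynyl axial): E = 2.81 kcal/mol.
Chair II (cyano equatorial, trifluoromethyl equatorial, ethynyl equatorial): E = 0.00 kcal/mol.
ΔE = 2.81 − 0.00 = 2.81 kcal/mol; chair II is more stable.

2.81 kcal/mol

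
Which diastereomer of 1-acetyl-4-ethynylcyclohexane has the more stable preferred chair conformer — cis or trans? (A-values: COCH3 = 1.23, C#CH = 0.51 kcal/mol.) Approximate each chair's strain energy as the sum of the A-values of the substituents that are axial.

trans

At 1,4 positions (parity opposite): cis → (a,e or e,a); trans → (e,e or a,a).
Best chair for cis: E = 0.51 kcal/mol; best chair for trans: E = 0.00 kcal/mol.
The trans isomer is lower by 0.51 kcal/mol.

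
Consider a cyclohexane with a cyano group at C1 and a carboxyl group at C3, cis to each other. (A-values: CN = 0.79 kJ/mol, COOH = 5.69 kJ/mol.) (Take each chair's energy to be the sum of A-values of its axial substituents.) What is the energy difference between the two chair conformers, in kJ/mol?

C1 and C3 have the same parity, so for the cis isomer the two substituents are e,e in one chair and a,a in the other.
Chair I (cyano axial, carboxyl axial): E = 6.48 kJ/mol.
Chair II (cyano equatorial, carboxyl equatorial): E = 0.00 kJ/mol.
ΔE = 6.48 − 0.00 = 6.48 kJ/mol; chair II is more stable.

6.48 kJ/mol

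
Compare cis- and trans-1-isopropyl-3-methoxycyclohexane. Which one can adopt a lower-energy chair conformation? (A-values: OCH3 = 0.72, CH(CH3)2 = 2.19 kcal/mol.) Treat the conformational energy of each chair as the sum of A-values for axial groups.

At 1,3 positions (parity same): cis → (e,e or a,a); trans → (a,e or e,a).
Best chair for cis: E = 0.00 kcal/mol; best chair for trans: E = 0.72 kcal/mol.
The cis isomer is lower by 0.72 kcal/mol.

cis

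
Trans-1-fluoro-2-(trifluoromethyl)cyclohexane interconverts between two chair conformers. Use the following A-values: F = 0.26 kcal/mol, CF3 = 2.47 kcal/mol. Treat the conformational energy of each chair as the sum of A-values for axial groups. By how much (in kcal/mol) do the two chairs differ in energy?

C1 and C2 have opposite parity, so for the trans isomer the two substituents are e,e in one chair and a,a in the other.
Chair I (fluoro axial, trifluoromethyl axial): E = 2.73 kcal/mol.
Chair II (fluoro equatorial, trifluoromethyl equatorial): E = 0.00 kcal/mol.
ΔE = 2.73 − 0.00 = 2.73 kcal/mol; chair II is more stable.

2.73 kcal/mol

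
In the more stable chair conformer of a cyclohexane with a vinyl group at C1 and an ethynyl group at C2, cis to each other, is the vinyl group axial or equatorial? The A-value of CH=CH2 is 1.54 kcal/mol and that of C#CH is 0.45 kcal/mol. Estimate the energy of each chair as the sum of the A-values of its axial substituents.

C1 and C2 have opposite parity, so for the cis isomer the two substituents are one axial and one equatorial in each chair.
Chair I (vinyl axial, ethynyl equatorial): E = 1.54 kcal/mol.
Chair II (vinyl equatorial, ethynyl axial): E = 0.45 kcal/mol.
Chair II is the more stable (lower-energy) conformer, and in that chair the vinyl group is equatorial.

equatorial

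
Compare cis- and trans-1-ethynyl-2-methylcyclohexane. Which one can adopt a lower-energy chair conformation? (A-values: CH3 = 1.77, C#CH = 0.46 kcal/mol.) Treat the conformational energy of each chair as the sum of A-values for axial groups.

trans

At 1,2 positions (parity opposite): cis → (a,e or e,a); trans → (e,e or a,a).
Best chair for cis: E = 0.46 kcal/mol; best chair for trans: E = 0.00 kcal/mol.
The trans isomer is lower by 0.46 kcal/mol.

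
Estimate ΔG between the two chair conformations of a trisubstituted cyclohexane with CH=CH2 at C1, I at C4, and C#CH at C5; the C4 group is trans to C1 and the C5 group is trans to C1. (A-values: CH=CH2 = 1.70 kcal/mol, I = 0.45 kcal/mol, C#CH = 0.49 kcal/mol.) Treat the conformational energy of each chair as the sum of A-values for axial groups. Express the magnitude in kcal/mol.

1.66 kcal/mol

Chair I (vinyl axial, iodo axial, ethynyl equatorial): E = 2.15 kcal/mol.
Chair II (vinyl equatorial, iodo equatorial, ethynyl axial): E = 0.49 kcal/mol.
ΔE = 2.15 − 0.49 = 1.66 kcal/mol; chair II is more stable.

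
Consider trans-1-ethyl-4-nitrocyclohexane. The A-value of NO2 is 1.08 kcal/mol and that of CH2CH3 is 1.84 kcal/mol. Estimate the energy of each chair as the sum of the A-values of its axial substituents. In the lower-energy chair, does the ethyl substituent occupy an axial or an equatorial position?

equatorial

C1 and C4 have opposite parity, so for the trans isomer the two substituents are e,e in one chair and a,a in the other.
Chair I (nitro axial, ethyl axial): E = 2.92 kcal/mol.
Chair II (nitro equatorial, ethyl equatorial): E = 0.00 kcal/mol.
Chair II is the more stable (lower-energy) conformer, and in that chair the ethyl group is equatorial.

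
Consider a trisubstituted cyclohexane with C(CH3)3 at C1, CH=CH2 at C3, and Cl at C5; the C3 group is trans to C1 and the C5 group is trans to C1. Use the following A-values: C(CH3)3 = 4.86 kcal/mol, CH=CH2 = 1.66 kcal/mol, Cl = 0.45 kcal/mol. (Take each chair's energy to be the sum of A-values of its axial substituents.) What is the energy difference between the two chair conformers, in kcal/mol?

2.75 kcal/mol

Chair I (tert-butyl axial, vinyl equatorial, chloro equatorial): E = 4.86 kcal/mol.
Chair II (tert-butyl equatorial, vinyl axial, chloro axial): E = 2.11 kcal/mol.
ΔE = 4.86 − 2.11 = 2.75 kcal/mol; chair II is more stable.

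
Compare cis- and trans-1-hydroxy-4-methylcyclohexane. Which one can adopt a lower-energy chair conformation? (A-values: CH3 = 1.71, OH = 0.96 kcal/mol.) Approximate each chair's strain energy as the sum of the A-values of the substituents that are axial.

At 1,4 positions (parity opposite): cis → (a,e or e,a); trans → (e,e or a,a).
Best chair for cis: E = 0.96 kcal/mol; best chair for trans: E = 0.00 kcal/mol.
The trans isomer is lower by 0.96 kcal/mol.

trans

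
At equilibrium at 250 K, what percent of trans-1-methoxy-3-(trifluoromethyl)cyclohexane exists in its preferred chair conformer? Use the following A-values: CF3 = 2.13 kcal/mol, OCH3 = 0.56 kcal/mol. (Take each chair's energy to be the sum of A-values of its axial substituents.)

C1 and C3 have the same parity, so for the trans isomer the two substituents are one axial and one equatorial in each chair.
Chair I (trifluoromethyl axial, methoxy equatorial): E = 2.13 kcal/mol; chair II (trifluoromethyl equatorial, methoxy axial): E = 0.56 kcal/mol.
ΔG = 1.57 kcal/mol between the two chairs.
K = exp(ΔG/RT) with R = 1.987×10⁻³ kcal mol⁻¹ K⁻¹ and T = 250 K gives K ≈ 23.6.
Fraction in the lower-energy chair = K/(K+1) = 95.9%.

95.9%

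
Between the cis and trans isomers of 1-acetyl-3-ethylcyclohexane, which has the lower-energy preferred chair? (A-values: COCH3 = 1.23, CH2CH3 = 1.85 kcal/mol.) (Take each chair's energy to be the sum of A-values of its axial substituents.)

At 1,3 positions (parity same): cis → (e,e or a,a); trans → (a,e or e,a).
Best chair for cis: E = 0.00 kcal/mol; best chair for trans: E = 1.23 kcal/mol.
The cis isomer is lower by 1.23 kcal/mol.

cis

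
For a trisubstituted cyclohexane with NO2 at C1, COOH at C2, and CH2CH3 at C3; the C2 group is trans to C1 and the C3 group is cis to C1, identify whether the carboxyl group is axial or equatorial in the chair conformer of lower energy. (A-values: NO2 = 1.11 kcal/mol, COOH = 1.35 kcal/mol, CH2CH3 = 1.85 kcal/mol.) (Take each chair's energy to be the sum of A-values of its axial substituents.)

Chair I (nitro axial, carboxyl axial, ethyl axial): E = 4.31 kcal/mol.
Chair II (nitro equatorial, carboxyl equatorial, ethyl equatorial): E = 0.00 kcal/mol.
Chair II is the more stable (lower-energy) conformer, and in that chair the carboxyl group is equatorial.

equatorial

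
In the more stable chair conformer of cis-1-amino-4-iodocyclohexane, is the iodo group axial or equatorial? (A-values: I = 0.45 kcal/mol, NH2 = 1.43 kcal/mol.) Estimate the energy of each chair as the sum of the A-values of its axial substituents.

C1 and C4 have opposite parity, so for the cis isomer the two substituents are one axial and one equatorial in each chair.
Chair I (iodo axial, amino equatorial): E = 0.45 kcal/mol.
Chair II (iodo equatorial, amino axial): E = 1.43 kcal/mol.
Chair I is the more stable (lower-energy) conformer, and in that chair the iodo group is axial.

axial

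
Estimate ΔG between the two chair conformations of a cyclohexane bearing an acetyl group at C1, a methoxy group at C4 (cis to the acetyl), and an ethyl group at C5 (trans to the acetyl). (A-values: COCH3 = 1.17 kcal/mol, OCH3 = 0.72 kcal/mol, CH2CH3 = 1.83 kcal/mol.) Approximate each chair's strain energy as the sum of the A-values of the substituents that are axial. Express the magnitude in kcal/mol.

1.38 kcal/mol

Chair I (acetyl axial, methoxy equatorial, ethyl equatorial): E = 1.17 kcal/mol.
Chair II (acetyl equatorial, methoxy axial, ethyl axial): E = 2.55 kcal/mol.
ΔE = 2.55 − 1.17 = 1.38 kcal/mol; chair I is more stable.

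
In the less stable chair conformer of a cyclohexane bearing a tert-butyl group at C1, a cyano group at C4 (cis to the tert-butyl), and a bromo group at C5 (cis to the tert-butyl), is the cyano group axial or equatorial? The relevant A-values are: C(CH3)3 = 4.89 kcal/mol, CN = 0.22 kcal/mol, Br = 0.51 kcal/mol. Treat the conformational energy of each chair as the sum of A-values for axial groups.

Chair I (tert-butyl axial, cyano equatorial, bromo axial): E = 5.40 kcal/mol.
Chair II (tert-butyl equatorial, cyano axial, bromo equatorial): E = 0.22 kcal/mol.
Chair I is the less stable (higher-energy) conformer, and in that chair the cyano group is equatorial.

equatorial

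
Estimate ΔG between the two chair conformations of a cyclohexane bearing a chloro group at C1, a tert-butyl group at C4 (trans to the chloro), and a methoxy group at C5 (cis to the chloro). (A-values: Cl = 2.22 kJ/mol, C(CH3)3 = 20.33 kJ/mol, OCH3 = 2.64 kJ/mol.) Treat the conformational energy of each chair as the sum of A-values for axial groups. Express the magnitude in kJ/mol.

25.19 kJ/mol

Chair I (chloro axial, tert-butyl axial, methoxy axial): E = 25.19 kJ/mol.
Chair II (chloro equatorial, tert-butyl equatorial, methoxy equatorial): E = 0.00 kJ/mol.
ΔE = 25.19 − 0.00 = 25.19 kJ/mol; chair II is more stable.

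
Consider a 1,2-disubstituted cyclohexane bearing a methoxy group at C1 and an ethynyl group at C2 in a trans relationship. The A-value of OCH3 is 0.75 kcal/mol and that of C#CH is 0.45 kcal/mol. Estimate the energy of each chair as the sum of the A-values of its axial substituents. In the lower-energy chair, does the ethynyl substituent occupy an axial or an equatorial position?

equatorial

C1 and C2 have opposite parity, so for the trans isomer the two substituents are e,e in one chair and a,a in the other.
Chair I (methoxy axial, ethynyl axial): E = 1.20 kcal/mol.
Chair II (methoxy equatorial, ethynyl equatorial): E = 0.00 kcal/mol.
Chair II is the more stable (lower-energy) conformer, and in that chair the ethynyl group is equatorial.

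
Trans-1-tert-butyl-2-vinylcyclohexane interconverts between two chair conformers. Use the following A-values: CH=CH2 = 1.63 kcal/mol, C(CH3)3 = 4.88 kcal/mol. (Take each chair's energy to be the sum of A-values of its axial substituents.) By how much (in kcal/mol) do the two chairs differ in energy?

6.51 kcal/mol

C1 and C2 have opposite parity, so for the trans isomer the two substituents are e,e in one chair and a,a in the other.
Chair I (vinyl axial, tert-butyl axial): E = 6.51 kcal/mol.
Chair II (vinyl equatorial, tert-butyl equatorial): E = 0.00 kcal/mol.
ΔE = 6.51 − 0.00 = 6.51 kcal/mol; chair II is more stable.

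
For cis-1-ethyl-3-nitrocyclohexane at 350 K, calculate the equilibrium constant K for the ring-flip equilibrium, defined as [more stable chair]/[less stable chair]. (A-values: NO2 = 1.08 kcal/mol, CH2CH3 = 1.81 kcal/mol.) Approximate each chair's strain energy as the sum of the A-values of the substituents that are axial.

C1 and C3 have the same parity, so for the cis isomer the two substituents are e,e in one chair and a,a in the other.
Chair I (nitro axial, ethyl axial): E = 2.89 kcal/mol; chair II (nitro equatorial, ethyl equatorial): E = 0.00 kcal/mol.
ΔG = 2.89 kcal/mol between the two chairs.
K = exp(ΔG/RT) with R = 1.987×10⁻³ kcal mol⁻¹ K⁻¹ and T = 350 K gives K ≈ 63.8.

K ≈ 63.8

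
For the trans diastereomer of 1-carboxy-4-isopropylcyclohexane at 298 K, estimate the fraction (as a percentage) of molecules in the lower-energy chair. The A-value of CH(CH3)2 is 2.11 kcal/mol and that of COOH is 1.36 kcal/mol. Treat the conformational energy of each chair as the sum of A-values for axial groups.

C1 and C4 have opposite parity, so for the trans isomer the two substituents are e,e in one chair and a,a in the other.
Chair I (isopropyl axial, carboxyl axial): E = 3.47 kcal/mol; chair II (isopropyl equatorial, carboxyl equatorial): E = 0.00 kcal/mol.
ΔG = 3.47 kcal/mol between the two chairs.
K = exp(ΔG/RT) with R = 1.987×10⁻³ kcal mol⁻¹ K⁻¹ and T = 298 K gives K ≈ 351.
Fraction in the lower-energy chair = K/(K+1) = 99.7%.

99.7%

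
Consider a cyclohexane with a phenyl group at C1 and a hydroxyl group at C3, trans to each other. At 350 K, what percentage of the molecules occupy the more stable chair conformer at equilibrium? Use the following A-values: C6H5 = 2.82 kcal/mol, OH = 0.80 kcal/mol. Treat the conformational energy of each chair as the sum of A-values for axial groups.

C1 and C3 have the same parity, so for the trans isomer the two substituents are one axial and one equatorial in each chair.
Chair I (phenyl axial, hydroxyl equatorial): E = 2.82 kcal/mol; chair II (phenyl equatorial, hydroxyl axial): E = 0.80 kcal/mol.
ΔG = 2.02 kcal/mol between the two chairs.
K = exp(ΔG/RT) with R = 1.987×10⁻³ kcal mol⁻¹ K⁻¹ and T = 350 K gives K ≈ 18.3.
Fraction in the lower-energy chair = K/(K+1) = 94.8%.

94.8%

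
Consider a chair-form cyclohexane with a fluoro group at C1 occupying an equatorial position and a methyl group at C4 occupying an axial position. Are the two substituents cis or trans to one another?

cis

C1 and C4 have opposite parity, so their axial bonds point in opposite directions.
With opposite-parity carbons, two substituents on the same face are one axial and one equatorial; opposite faces give both axial or both equatorial.
Here the groups are equatorial/axial → same face → cis.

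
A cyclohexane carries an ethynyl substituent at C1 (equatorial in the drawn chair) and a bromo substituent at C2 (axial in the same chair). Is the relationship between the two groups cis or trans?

C1 and C2 have opposite parity, so their axial bonds point in opposite directions.
With opposite-parity carbons, two substituents on the same face are one axial and one equatorial; opposite faces give both axial or both equatorial.
Here the groups are equatorial/axial → same face → cis.

cis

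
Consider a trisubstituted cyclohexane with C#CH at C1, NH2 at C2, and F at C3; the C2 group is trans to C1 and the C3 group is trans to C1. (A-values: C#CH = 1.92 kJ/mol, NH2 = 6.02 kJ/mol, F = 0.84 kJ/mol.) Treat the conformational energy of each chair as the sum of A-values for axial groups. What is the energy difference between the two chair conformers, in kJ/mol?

7.10 kJ/mol

Chair I (ethynyl axial, amino axial, fluoro equatorial): E = 7.94 kJ/mol.
Chair II (ethynyl equatorial, amino equatorial, fluoro axial): E = 0.84 kJ/mol.
ΔE = 7.94 − 0.84 = 7.10 kJ/mol; chair II is more stable.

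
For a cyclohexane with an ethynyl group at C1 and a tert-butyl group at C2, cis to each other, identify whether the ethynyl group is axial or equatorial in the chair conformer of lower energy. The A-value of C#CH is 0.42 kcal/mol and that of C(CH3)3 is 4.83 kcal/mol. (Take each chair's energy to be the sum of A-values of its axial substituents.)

C1 and C2 have opposite parity, so for the cis isomer the two substituents are one axial and one equatorial in each chair.
Chair I (ethynyl axial, tert-butyl equatorial): E = 0.42 kcal/mol.
Chair II (ethynyl equatorial, tert-butyl axial): E = 4.83 kcal/mol.
Chair I is the more stable (lower-energy) conformer, and in that chair the ethynyl group is axial.

axial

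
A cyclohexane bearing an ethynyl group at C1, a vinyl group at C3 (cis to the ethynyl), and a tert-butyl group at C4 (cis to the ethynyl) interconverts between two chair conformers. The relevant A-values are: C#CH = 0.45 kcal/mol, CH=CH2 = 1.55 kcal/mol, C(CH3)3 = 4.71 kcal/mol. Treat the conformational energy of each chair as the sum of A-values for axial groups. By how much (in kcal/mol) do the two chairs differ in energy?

2.71 kcal/mol

Chair I (ethynyl axial, vinyl axial, tert-butyl equatorial): E = 2.00 kcal/mol.
Chair II (ethynyl equatorial, vinyl equatorial, tert-butyl axial): E = 4.71 kcal/mol.
ΔE = 4.71 − 2.00 = 2.71 kcal/mol; chair I is more stable.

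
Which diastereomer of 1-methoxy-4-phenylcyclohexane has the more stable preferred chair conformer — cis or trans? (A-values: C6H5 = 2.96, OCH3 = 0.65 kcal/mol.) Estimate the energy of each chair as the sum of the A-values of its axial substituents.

At 1,4 positions (parity opposite): cis → (a,e or e,a); trans → (e,e or a,a).
Best chair for cis: E = 0.65 kcal/mol; best chair for trans: E = 0.00 kcal/mol.
The trans isomer is lower by 0.65 kcal/mol.

trans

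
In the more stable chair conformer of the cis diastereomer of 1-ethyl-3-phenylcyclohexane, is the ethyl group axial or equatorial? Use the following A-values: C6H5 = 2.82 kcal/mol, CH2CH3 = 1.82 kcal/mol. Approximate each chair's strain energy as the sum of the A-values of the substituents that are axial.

equatorial

C1 and C3 have the same parity, so for the cis isomer the two substituents are e,e in one chair and a,a in the other.
Chair I (phenyl axial, ethyl axial): E = 4.64 kcal/mol.
Chair II (phenyl equatorial, ethyl equatorial): E = 0.00 kcal/mol.
Chair II is the more stable (lower-energy) conformer, and in that chair the ethyl group is equatorial.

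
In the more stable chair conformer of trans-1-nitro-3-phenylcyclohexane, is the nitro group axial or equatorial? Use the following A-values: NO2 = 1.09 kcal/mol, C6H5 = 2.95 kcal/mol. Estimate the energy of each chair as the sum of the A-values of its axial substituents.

C1 and C3 have the same parity, so for the trans isomer the two substituents are one axial and one equatorial in each chair.
Chair I (nitro axial, phenyl equatorial): E = 1.09 kcal/mol.
Chair II (nitro equatorial, phenyl axial): E = 2.95 kcal/mol.
Chair I is the more stable (lower-energy) conformer, and in that chair the nitro group is axial.

axial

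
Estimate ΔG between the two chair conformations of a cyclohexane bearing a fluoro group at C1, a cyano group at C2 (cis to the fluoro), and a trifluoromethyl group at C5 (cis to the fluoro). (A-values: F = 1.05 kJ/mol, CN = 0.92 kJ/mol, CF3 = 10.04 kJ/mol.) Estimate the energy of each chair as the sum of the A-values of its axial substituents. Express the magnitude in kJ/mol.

10.17 kJ/mol

Chair I (fluoro axial, cyano equatorial, trifluoromethyl axial): E = 11.09 kJ/mol.
Chair II (fluoro equatorial, cyano axial, trifluoromethyl equatorial): E = 0.92 kJ/mol.
ΔE = 11.09 − 0.92 = 10.17 kJ/mol; chair II is more stable.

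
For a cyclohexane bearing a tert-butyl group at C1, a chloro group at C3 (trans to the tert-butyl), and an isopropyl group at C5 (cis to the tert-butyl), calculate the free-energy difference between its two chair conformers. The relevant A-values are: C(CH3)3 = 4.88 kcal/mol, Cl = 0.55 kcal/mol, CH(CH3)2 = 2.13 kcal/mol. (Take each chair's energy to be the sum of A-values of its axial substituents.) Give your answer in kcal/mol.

Chair I (tert-butyl axial, chloro equatorial, isopropyl axial): E = 7.01 kcal/mol.
Chair II (tert-butyl equatorial, chloro axial, isopropyl equatorial): E = 0.55 kcal/mol.
ΔE = 7.01 − 0.55 = 6.46 kcal/mol; chair II is more stable.

6.46 kcal/mol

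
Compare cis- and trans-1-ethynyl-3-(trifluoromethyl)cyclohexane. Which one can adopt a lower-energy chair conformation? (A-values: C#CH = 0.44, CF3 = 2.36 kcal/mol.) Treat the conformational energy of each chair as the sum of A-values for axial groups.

cis

At 1,3 positions (parity same): cis → (e,e or a,a); trans → (a,e or e,a).
Best chair for cis: E = 0.00 kcal/mol; best chair for trans: E = 0.44 kcal/mol.
The cis isomer is lower by 0.44 kcal/mol.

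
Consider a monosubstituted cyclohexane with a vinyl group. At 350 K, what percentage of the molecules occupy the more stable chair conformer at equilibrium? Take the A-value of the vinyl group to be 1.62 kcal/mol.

91.1%

One chair has the vinyl group axial (E = 1.62 kcal/mol) and the other has it equatorial (E = 0).
ΔG = 1.62 kcal/mol between the two chairs.
K = exp(ΔG/RT) with R = 1.987×10⁻³ kcal mol⁻¹ K⁻¹ and T = 350 K gives K ≈ 10.3.
Fraction in the lower-energy chair = K/(K+1) = 91.1%.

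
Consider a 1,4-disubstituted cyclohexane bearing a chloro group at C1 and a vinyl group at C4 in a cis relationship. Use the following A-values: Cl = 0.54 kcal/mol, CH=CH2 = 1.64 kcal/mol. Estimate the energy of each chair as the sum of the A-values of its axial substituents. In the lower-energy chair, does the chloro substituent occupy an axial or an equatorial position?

axial

C1 and C4 have opposite parity, so for the cis isomer the two substituents are one axial and one equatorial in each chair.
Chair I (chloro axial, vinyl equatorial): E = 0.54 kcal/mol.
Chair II (chloro equatorial, vinyl axial): E = 1.64 kcal/mol.
Chair I is the more stable (lower-energy) conformer, and in that chair the chloro group is axial.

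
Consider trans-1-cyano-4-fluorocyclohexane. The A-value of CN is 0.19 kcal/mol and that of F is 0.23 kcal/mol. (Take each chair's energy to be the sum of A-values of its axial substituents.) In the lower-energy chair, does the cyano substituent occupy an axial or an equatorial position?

equatorial

C1 and C4 have opposite parity, so for the trans isomer the two substituents are e,e in one chair and a,a in the other.
Chair I (cyano axial, fluoro axial): E = 0.42 kcal/mol.
Chair II (cyano equatorial, fluoro equatorial): E = 0.00 kcal/mol.
Chair II is the more stable (lower-energy) conformer, and in that chair the cyano group is equatorial.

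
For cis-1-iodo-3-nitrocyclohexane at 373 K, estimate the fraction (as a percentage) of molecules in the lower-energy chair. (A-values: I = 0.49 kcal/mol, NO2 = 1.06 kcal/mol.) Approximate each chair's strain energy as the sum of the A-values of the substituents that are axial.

89.0%

C1 and C3 have the same parity, so for the cis isomer the two substituents are e,e in one chair and a,a in the other.
Chair I (iodo axial, nitro axial): E = 1.55 kcal/mol; chair II (iodo equatorial, nitro equatorial): E = 0.00 kcal/mol.
ΔG = 1.55 kcal/mol between the two chairs.
K = exp(ΔG/RT) with R = 1.987×10⁻³ kcal mol⁻¹ K⁻¹ and T = 373 K gives K ≈ 8.1.
Fraction in the lower-energy chair = K/(K+1) = 89.0%.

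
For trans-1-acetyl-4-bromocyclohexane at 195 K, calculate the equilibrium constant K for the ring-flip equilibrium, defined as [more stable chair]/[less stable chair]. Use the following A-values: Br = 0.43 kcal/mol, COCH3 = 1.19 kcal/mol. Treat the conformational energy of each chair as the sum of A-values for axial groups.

C1 and C4 have opposite parity, so for the trans isomer the two substituents are e,e in one chair and a,a in the other.
Chair I (bromo axial, acetyl axial): E = 1.62 kcal/mol; chair II (bromo equatorial, acetyl equatorial): E = 0.00 kcal/mol.
ΔG = 1.62 kcal/mol between the two chairs.
K = exp(ΔG/RT) with R = 1.987×10⁻³ kcal mol⁻¹ K⁻¹ and T = 195 K gives K ≈ 65.4.

K ≈ 65.4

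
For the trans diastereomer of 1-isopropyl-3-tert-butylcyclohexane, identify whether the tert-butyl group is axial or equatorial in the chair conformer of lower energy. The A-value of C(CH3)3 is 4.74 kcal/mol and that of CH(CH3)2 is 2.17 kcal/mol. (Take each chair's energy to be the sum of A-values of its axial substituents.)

C1 and C3 have the same parity, so for the trans isomer the two substituents are one axial and one equatorial in each chair.
Chair I (tert-butyl axial, isopropyl equatorial): E = 4.74 kcal/mol.
Chair II (tert-butyl equatorial, isopropyl axial): E = 2.17 kcal/mol.
Chair II is the more stable (lower-energy) conformer, and in that chair the tert-butyl group is equatorial.

equatorial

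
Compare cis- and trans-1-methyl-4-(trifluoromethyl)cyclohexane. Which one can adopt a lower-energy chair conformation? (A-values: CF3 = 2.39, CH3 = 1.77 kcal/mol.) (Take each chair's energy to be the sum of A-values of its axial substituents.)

At 1,4 positions (parity opposite): cis → (a,e or e,a); trans → (e,e or a,a).
Best chair for cis: E = 1.77 kcal/mol; best chair for trans: E = 0.00 kcal/mol.
The trans isomer is lower by 1.77 kcal/mol.

trans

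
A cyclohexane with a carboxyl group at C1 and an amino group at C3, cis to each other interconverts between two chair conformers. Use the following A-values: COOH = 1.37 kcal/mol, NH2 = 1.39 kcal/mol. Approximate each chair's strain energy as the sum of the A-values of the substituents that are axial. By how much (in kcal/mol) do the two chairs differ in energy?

C1 and C3 have the same parity, so for the cis isomer the two substituents are e,e in one chair and a,a in the other.
Chair I (carboxyl axial, amino axial): E = 2.76 kcal/mol.
Chair II (carboxyl equatorial, amino equatorial): E = 0.00 kcal/mol.
ΔE = 2.76 − 0.00 = 2.76 kcal/mol; chair II is more stable.

2.76 kcal/mol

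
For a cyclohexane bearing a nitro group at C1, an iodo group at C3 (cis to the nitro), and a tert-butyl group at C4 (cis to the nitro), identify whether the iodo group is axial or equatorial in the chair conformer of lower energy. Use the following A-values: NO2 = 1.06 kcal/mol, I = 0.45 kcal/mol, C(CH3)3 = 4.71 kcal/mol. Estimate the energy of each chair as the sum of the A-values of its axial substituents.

axial

Chair I (nitro axial, iodo axial, tert-butyl equatorial): E = 1.51 kcal/mol.
Chair II (nitro equatorial, iodo equatorial, tert-butyl axial): E = 4.71 kcal/mol.
Chair I is the more stable (lower-energy) conformer, and in that chair the iodo group is axial.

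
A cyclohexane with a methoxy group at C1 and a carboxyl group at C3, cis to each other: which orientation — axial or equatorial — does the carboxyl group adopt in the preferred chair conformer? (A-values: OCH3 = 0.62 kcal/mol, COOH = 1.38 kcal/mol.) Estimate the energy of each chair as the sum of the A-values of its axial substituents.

C1 and C3 have the same parity, so for the cis isomer the two substituents are e,e in one chair and a,a in the other.
Chair I (methoxy axial, carboxyl axial): E = 2.00 kcal/mol.
Chair II (methoxy equatorial, carboxyl equatorial): E = 0.00 kcal/mol.
Chair II is the more stable (lower-energy) conformer, and in that chair the carboxyl group is equatorial.

equatorial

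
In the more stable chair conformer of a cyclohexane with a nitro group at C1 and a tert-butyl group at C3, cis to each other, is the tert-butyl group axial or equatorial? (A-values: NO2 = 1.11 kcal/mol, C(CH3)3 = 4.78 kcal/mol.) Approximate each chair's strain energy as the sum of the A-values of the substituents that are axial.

equatorial

C1 and C3 have the same parity, so for the cis isomer the two substituents are e,e in one chair and a,a in the other.
Chair I (nitro axial, tert-butyl axial): E = 5.89 kcal/mol.
Chair II (nitro equatorial, tert-butyl equatorial): E = 0.00 kcal/mol.
Chair II is the more stable (lower-energy) conformer, and in that chair the tert-butyl group is equatorial.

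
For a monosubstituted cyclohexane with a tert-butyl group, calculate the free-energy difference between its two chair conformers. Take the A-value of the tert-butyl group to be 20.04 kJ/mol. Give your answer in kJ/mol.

20.04 kJ/mol

A monosubstituted cyclohexane has one chair with the tert-butyl group axial (E = A = 20.04 kJ/mol) and one with it equatorial (E = 0).
ΔE = 20.04 − 0 = 20.04 kJ/mol.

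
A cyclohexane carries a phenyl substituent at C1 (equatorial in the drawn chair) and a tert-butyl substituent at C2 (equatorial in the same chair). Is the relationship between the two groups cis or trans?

C1 and C2 have opposite parity, so their axial bonds point in opposite directions.
With opposite-parity carbons, two substituents on the same face are one axial and one equatorial; opposite faces give both axial or both equatorial.
Here the groups are equatorial/equatorial → opposite face → trans.

trans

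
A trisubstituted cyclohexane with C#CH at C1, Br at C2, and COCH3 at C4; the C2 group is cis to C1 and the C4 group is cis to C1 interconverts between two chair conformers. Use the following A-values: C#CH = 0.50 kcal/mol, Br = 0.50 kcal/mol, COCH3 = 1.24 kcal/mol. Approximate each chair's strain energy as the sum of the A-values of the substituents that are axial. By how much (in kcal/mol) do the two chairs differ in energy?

1.24 kcal/mol

Chair I (ethynyl axial, bromo equatorial, acetyl equatorial): E = 0.50 kcal/mol.
Chair II (ethynyl equatorial, bromo axial, acetyl axial): E = 1.74 kcal/mol.
ΔE = 1.74 − 0.50 = 1.24 kcal/mol; chair I is more stable.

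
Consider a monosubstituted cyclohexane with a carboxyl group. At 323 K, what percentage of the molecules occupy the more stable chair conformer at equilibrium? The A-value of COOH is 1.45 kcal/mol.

90.5%

One chair has the carboxyl group axial (E = 1.45 kcal/mol) and the other has it equatorial (E = 0).
ΔG = 1.45 kcal/mol between the two chairs.
K = exp(ΔG/RT) with R = 1.987×10⁻³ kcal mol⁻¹ K⁻¹ and T = 323 K gives K ≈ 9.58.
Fraction in the lower-energy chair = K/(K+1) = 90.5%.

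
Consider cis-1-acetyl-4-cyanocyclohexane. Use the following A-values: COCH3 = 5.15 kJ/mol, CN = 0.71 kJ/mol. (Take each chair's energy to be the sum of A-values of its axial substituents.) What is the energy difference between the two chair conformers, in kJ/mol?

C1 and C4 have opposite parity, so for the cis isomer the two substituents are one axial and one equatorial in each chair.
Chair I (acetyl axial, cyano equatorial): E = 5.15 kJ/mol.
Chair II (acetyl equatorial, cyano axial): E = 0.71 kJ/mol.
ΔE = 5.15 − 0.71 = 4.44 kJ/mol; chair II is more stable.

4.44 kJ/mol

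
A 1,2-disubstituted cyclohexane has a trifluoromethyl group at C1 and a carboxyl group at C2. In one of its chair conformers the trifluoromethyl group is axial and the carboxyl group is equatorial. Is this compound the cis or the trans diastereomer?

cis

C1 and C2 have opposite parity, so their axial bonds point in opposite directions.
With opposite-parity carbons, two substituents on the same face are one axial and one equatorial; opposite faces give both axial or both equatorial.
Here the groups are axial/equatorial → same face → cis.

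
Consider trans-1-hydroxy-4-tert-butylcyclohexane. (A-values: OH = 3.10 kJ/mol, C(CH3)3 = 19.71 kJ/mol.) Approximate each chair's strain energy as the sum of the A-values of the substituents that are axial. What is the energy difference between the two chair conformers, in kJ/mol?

C1 and C4 have opposite parity, so for the trans isomer the two substituents are e,e in one chair and a,a in the other.
Chair I (hydroxyl axial, tert-butyl axial): E = 22.81 kJ/mol.
Chair II (hydroxyl equatorial, tert-butyl equatorial): E = 0.00 kJ/mol.
ΔE = 22.81 − 0.00 = 22.81 kJ/mol; chair II is more stable.

22.81 kJ/mol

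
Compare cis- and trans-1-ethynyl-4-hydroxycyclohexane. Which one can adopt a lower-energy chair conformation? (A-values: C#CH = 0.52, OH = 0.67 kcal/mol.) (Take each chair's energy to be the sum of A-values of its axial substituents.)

At 1,4 positions (parity opposite): cis → (a,e or e,a); trans → (e,e or a,a).
Best chair for cis: E = 0.52 kcal/mol; best chair for trans: E = 0.00 kcal/mol.
The trans isomer is lower by 0.52 kcal/mol.

trans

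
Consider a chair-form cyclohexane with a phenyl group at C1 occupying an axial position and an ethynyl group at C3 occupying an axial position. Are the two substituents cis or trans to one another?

C1 and C3 have the same parity, so their axial bonds point in the same direction.
With same-parity carbons, two substituents on the same face are both axial or both equatorial; opposite faces give one of each.
Here the groups are axial/axial → same face → cis.

cis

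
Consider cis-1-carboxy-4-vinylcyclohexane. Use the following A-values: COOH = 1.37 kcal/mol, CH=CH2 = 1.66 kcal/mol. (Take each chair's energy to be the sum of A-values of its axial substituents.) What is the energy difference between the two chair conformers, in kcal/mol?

0.29 kcal/mol

C1 and C4 have opposite parity, so for the cis isomer the two substituents are one axial and one equatorial in each chair.
Chair I (carboxyl axial, vinyl equatorial): E = 1.37 kcal/mol.
Chair II (carboxyl equatorial, vinyl axial): E = 1.66 kcal/mol.
ΔE = 1.66 − 1.37 = 0.29 kcal/mol; chair I is more stable.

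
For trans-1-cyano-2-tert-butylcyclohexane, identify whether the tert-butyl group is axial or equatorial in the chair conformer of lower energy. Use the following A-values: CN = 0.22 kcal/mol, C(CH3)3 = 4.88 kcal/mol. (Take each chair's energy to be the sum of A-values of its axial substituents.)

equatorial

C1 and C2 have opposite parity, so for the trans isomer the two substituents are e,e in one chair and a,a in the other.
Chair I (cyano axial, tert-butyl axial): E = 5.10 kcal/mol.
Chair II (cyano equatorial, tert-butyl equatorial): E = 0.00 kcal/mol.
Chair II is the more stable (lower-energy) conformer, and in that chair the tert-butyl group is equatorial.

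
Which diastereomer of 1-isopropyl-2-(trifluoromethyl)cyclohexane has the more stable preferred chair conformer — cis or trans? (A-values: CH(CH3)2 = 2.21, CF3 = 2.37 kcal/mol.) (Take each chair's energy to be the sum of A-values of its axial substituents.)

At 1,2 positions (parity opposite): cis → (a,e or e,a); trans → (e,e or a,a).
Best chair for cis: E = 2.21 kcal/mol; best chair for trans: E = 0.00 kcal/mol.
The trans isomer is lower by 2.21 kcal/mol.

trans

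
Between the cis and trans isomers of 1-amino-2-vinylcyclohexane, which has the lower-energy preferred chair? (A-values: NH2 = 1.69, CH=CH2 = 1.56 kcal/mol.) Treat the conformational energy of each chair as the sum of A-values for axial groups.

trans

At 1,2 positions (parity opposite): cis → (a,e or e,a); trans → (e,e or a,a).
Best chair for cis: E = 1.56 kcal/mol; best chair for trans: E = 0.00 kcal/mol.
The trans isomer is lower by 1.56 kcal/mol.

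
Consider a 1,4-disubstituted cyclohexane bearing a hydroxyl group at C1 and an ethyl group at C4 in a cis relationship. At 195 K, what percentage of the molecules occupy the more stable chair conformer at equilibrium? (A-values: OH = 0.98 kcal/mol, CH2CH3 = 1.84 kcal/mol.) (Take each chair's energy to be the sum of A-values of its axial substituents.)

90.2%

C1 and C4 have opposite parity, so for the cis isomer the two substituents are one axial and one equatorial in each chair.
Chair I (hydroxyl axial, ethyl equatorial): E = 0.98 kcal/mol; chair II (hydroxyl equatorial, ethyl axial): E = 1.84 kcal/mol.
ΔG = 0.86 kcal/mol between the two chairs.
K = exp(ΔG/RT) with R = 1.987×10⁻³ kcal mol⁻¹ K⁻¹ and T = 195 K gives K ≈ 9.2.
Fraction in the lower-energy chair = K/(K+1) = 90.2%.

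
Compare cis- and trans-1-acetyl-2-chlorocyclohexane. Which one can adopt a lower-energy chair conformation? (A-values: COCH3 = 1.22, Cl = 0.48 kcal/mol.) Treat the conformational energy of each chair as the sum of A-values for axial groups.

At 1,2 positions (parity opposite): cis → (a,e or e,a); trans → (e,e or a,a).
Best chair for cis: E = 0.48 kcal/mol; best chair for trans: E = 0.00 kcal/mol.
The trans isomer is lower by 0.48 kcal/mol.

trans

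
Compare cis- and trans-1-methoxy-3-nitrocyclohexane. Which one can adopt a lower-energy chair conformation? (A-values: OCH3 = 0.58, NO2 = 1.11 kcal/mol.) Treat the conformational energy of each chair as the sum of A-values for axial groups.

At 1,3 positions (parity same): cis → (e,e or a,a); trans → (a,e or e,a).
Best chair for cis: E = 0.00 kcal/mol; best chair for trans: E = 0.58 kcal/mol.
The cis isomer is lower by 0.58 kcal/mol.

cis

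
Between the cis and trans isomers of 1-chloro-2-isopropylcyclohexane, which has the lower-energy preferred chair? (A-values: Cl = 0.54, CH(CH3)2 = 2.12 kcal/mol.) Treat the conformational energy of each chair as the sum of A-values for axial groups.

At 1,2 positions (parity opposite): cis → (a,e or e,a); trans → (e,e or a,a).
Best chair for cis: E = 0.54 kcal/mol; best chair for trans: E = 0.00 kcal/mol.
The trans isomer is lower by 0.54 kcal/mol.

trans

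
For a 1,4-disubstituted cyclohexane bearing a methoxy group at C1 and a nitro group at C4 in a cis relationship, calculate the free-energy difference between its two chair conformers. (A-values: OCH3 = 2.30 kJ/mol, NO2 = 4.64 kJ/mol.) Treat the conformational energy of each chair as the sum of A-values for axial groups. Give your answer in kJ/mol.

2.34 kJ/mol

C1 and C4 have opposite parity, so for the cis isomer the two substituents are one axial and one equatorial in each chair.
Chair I (methoxy axial, nitro equatorial): E = 2.30 kJ/mol.
Chair II (methoxy equatorial, nitro axial): E = 4.64 kJ/mol.
ΔE = 4.64 − 2.30 = 2.34 kJ/mol; chair I is more stable.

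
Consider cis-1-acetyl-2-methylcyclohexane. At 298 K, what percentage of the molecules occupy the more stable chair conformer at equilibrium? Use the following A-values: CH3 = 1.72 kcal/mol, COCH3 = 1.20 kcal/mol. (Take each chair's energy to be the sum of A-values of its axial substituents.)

70.6%

C1 and C2 have opposite parity, so for the cis isomer the two substituents are one axial and one equatorial in each chair.
Chair I (methyl axial, acetyl equatorial): E = 1.72 kcal/mol; chair II (methyl equatorial, acetyl axial): E = 1.20 kcal/mol.
ΔG = 0.52 kcal/mol between the two chairs.
K = exp(ΔG/RT) with R = 1.987×10⁻³ kcal mol⁻¹ K⁻¹ and T = 298 K gives K ≈ 2.41.
Fraction in the lower-energy chair = K/(K+1) = 70.6%.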